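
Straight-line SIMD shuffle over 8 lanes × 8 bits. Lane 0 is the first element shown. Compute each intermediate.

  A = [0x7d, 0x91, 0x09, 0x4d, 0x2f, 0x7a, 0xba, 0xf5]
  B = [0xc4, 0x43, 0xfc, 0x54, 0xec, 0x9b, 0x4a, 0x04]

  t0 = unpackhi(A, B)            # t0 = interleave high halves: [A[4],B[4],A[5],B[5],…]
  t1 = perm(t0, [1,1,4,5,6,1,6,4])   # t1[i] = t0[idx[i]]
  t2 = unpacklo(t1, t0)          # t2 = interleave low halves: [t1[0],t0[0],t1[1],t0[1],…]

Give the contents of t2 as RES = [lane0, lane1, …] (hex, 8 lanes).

RES = [ 0xec  0x2f  0xec  0xec  0xba  0x7a  0x4a  0x9b ]

t0 = [0x2f, 0xec, 0x7a, 0x9b, 0xba, 0x4a, 0xf5, 0x04]
t1 = [0xec, 0xec, 0xba, 0x4a, 0xf5, 0xec, 0xf5, 0xba]
t2 = [0xec, 0x2f, 0xec, 0xec, 0xba, 0x7a, 0x4a, 0x9b]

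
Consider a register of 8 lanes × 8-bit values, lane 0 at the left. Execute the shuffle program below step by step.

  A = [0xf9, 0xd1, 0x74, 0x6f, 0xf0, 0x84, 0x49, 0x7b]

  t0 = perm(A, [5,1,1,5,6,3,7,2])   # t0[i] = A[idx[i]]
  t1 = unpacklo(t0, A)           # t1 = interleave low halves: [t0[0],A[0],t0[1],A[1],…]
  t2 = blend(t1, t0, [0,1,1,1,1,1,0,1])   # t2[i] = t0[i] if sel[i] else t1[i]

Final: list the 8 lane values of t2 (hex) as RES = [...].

RES = [0x84, 0xd1, 0xd1, 0x84, 0x49, 0x6f, 0x84, 0x74]

→ t0 |84|d1|d1|84|49|6f|7b|74|
→ t1 |84|f9|d1|d1|d1|74|84|6f|
→ t2 |84|d1|d1|84|49|6f|84|74|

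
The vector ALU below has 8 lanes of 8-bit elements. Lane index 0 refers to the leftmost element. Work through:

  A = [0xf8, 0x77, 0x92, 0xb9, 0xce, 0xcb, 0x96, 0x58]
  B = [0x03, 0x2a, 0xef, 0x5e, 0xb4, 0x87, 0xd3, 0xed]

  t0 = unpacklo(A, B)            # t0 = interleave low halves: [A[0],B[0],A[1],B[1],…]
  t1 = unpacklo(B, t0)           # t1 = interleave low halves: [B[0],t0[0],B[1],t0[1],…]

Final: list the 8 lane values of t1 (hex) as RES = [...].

→ t0 |f8|03|77|2a|92|ef|b9|5e|
→ t1 |03|f8|2a|03|ef|77|5e|2a|

RES = [ 0x03  0xf8  0x2a  0x03  0xef  0x77  0x5e  0x2a ]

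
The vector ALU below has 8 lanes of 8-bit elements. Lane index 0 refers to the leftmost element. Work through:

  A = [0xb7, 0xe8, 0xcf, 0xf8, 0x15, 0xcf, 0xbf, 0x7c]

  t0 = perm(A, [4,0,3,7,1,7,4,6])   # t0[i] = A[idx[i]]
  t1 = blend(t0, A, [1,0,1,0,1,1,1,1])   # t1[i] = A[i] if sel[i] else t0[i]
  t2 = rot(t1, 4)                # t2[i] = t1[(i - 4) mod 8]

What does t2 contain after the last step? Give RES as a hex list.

t0 = [0x15, 0xb7, 0xf8, 0x7c, 0xe8, 0x7c, 0x15, 0xbf]
t1 = [0xb7, 0xb7, 0xcf, 0x7c, 0x15, 0xcf, 0xbf, 0x7c]
t2 = [0x15, 0xcf, 0xbf, 0x7c, 0xb7, 0xb7, 0xcf, 0x7c]

RES = [0x15, 0xcf, 0xbf, 0x7c, 0xb7, 0xb7, 0xcf, 0x7c]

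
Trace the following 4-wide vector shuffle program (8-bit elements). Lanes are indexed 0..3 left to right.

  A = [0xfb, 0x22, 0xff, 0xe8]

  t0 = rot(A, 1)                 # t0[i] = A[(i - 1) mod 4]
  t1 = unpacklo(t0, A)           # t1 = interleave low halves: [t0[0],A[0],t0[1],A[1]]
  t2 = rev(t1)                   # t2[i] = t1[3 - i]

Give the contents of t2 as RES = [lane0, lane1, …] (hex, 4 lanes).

RES = [ 0x22  0xfb  0xfb  0xe8 ]

  t0: e8 fb 22 ff
  t1: e8 fb fb 22
  t2: 22 fb fb e8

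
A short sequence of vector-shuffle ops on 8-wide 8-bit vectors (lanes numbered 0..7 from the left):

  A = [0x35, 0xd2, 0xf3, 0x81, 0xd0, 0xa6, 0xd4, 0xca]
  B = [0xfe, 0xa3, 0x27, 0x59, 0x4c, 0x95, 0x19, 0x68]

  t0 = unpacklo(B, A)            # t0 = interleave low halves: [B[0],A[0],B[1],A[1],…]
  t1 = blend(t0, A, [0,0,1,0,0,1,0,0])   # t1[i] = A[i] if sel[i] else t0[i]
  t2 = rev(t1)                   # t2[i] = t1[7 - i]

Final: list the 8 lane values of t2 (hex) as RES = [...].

t0 = [0xfe, 0x35, 0xa3, 0xd2, 0x27, 0xf3, 0x59, 0x81]
t1 = [0xfe, 0x35, 0xf3, 0xd2, 0x27, 0xa6, 0x59, 0x81]
t2 = [0x81, 0x59, 0xa6, 0x27, 0xd2, 0xf3, 0x35, 0xfe]

RES = [ 0x81  0x59  0xa6  0x27  0xd2  0xf3  0x35  0xfe ]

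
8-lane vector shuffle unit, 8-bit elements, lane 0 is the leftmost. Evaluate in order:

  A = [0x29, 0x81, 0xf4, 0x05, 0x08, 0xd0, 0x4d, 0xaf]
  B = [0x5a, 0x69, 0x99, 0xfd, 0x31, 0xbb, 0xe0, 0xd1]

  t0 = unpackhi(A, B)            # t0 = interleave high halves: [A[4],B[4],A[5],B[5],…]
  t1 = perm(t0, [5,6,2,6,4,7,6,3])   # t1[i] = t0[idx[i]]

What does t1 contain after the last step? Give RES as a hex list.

  t0: 08 31 d0 bb 4d e0 af d1
  t1: e0 af d0 af 4d d1 af bb

RES = [ 0xe0  0xaf  0xd0  0xaf  0x4d  0xd1  0xaf  0xbb ]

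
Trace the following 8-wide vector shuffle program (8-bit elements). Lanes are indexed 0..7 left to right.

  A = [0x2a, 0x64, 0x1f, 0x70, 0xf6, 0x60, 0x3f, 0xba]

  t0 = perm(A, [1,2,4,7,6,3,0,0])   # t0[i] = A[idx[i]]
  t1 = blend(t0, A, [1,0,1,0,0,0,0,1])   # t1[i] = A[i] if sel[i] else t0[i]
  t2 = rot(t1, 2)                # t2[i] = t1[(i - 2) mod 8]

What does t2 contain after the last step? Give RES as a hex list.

RES = [0x2a, 0xba, 0x2a, 0x1f, 0x1f, 0xba, 0x3f, 0x70]

t0 = [0x64, 0x1f, 0xf6, 0xba, 0x3f, 0x70, 0x2a, 0x2a]
t1 = [0x2a, 0x1f, 0x1f, 0xba, 0x3f, 0x70, 0x2a, 0xba]
t2 = [0x2a, 0xba, 0x2a, 0x1f, 0x1f, 0xba, 0x3f, 0x70]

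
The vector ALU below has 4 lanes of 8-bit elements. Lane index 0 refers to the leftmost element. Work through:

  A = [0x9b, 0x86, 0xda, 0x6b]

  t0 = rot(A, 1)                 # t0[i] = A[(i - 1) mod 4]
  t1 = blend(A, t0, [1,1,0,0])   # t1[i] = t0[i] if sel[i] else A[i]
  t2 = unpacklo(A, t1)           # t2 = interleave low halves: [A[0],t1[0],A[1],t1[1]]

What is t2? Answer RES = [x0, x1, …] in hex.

RES = [0x9b, 0x6b, 0x86, 0x9b]

  t0: 6b 9b 86 da
  t1: 6b 9b da 6b
  t2: 9b 6b 86 9b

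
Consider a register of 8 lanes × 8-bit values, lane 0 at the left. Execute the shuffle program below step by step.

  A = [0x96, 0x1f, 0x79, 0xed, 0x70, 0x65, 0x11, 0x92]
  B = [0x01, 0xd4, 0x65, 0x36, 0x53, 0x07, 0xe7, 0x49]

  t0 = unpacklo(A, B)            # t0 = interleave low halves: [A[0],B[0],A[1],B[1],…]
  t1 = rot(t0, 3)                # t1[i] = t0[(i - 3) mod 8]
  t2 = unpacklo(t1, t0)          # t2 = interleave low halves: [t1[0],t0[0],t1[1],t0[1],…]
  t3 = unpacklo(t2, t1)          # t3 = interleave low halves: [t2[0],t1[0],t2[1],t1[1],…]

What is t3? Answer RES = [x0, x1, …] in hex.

RES = [ 0x65  0x65  0x96  0xed  0xed  0x36  0x01  0x96 ]

  t0: 96 01 1f d4 79 65 ed 36
  t1: 65 ed 36 96 01 1f d4 79
  t2: 65 96 ed 01 36 1f 96 d4
  t3: 65 65 96 ed ed 36 01 96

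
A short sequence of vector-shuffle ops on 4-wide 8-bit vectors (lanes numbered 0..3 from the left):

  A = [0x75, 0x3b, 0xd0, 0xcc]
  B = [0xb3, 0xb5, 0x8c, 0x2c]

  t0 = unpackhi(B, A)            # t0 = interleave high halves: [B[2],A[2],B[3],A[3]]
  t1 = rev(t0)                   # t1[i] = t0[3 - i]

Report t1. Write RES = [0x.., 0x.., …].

t0 = [0x8c, 0xd0, 0x2c, 0xcc]
t1 = [0xcc, 0x2c, 0xd0, 0x8c]

RES = [ 0xcc  0x2c  0xd0  0x8c ]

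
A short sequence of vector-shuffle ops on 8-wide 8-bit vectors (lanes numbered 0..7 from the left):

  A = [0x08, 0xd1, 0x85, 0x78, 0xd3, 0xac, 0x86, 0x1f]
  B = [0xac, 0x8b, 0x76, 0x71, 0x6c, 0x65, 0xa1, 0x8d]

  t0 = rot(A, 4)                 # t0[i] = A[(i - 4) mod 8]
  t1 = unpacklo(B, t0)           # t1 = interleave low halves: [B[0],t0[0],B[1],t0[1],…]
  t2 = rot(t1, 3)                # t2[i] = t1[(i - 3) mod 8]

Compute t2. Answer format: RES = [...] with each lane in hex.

→ t0 |d3|ac|86|1f|08|d1|85|78|
→ t1 |ac|d3|8b|ac|76|86|71|1f|
→ t2 |86|71|1f|ac|d3|8b|ac|76|

RES = [0x86, 0x71, 0x1f, 0xac, 0xd3, 0x8b, 0xac, 0x76]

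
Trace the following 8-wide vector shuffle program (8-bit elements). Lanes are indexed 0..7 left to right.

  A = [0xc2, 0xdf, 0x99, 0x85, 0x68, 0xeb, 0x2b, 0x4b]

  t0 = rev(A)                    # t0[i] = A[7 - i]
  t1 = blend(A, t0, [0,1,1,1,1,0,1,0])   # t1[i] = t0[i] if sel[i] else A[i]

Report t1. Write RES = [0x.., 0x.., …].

t0 = [0x4b, 0x2b, 0xeb, 0x68, 0x85, 0x99, 0xdf, 0xc2]
t1 = [0xc2, 0x2b, 0xeb, 0x68, 0x85, 0xeb, 0xdf, 0x4b]

RES = [ 0xc2  0x2b  0xeb  0x68  0x85  0xeb  0xdf  0x4b ]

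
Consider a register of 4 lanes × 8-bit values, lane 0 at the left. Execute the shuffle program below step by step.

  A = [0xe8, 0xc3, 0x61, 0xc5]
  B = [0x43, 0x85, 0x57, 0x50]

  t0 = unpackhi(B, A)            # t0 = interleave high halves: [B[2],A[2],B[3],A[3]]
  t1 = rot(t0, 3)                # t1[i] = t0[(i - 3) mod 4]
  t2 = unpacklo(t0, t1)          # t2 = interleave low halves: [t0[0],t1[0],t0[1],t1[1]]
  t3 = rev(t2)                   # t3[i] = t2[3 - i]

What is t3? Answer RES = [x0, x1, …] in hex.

t0 = [0x57, 0x61, 0x50, 0xc5]
t1 = [0x61, 0x50, 0xc5, 0x57]
t2 = [0x57, 0x61, 0x61, 0x50]
t3 = [0x50, 0x61, 0x61, 0x57]

RES = [ 0x50  0x61  0x61  0x57 ]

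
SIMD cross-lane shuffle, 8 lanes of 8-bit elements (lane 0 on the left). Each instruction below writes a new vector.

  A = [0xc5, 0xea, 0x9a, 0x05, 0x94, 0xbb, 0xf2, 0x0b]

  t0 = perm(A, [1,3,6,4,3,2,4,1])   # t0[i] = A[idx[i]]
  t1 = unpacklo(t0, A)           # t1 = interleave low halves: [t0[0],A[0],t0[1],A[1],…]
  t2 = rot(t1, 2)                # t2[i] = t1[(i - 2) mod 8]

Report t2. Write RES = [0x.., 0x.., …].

t0 = [0xea, 0x05, 0xf2, 0x94, 0x05, 0x9a, 0x94, 0xea]
t1 = [0xea, 0xc5, 0x05, 0xea, 0xf2, 0x9a, 0x94, 0x05]
t2 = [0x94, 0x05, 0xea, 0xc5, 0x05, 0xea, 0xf2, 0x9a]

RES = [ 0x94  0x05  0xea  0xc5  0x05  0xea  0xf2  0x9a ]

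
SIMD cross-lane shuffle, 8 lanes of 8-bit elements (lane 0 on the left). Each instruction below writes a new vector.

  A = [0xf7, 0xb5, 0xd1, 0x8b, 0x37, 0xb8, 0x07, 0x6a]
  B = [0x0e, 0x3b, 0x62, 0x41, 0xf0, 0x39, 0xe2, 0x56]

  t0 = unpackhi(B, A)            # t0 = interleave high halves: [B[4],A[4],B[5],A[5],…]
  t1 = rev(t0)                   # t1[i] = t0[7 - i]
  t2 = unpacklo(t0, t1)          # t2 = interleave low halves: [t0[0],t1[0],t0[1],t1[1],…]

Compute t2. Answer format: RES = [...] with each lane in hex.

RES = [0xf0, 0x6a, 0x37, 0x56, 0x39, 0x07, 0xb8, 0xe2]

t0 = [0xf0, 0x37, 0x39, 0xb8, 0xe2, 0x07, 0x56, 0x6a]
t1 = [0x6a, 0x56, 0x07, 0xe2, 0xb8, 0x39, 0x37, 0xf0]
t2 = [0xf0, 0x6a, 0x37, 0x56, 0x39, 0x07, 0xb8, 0xe2]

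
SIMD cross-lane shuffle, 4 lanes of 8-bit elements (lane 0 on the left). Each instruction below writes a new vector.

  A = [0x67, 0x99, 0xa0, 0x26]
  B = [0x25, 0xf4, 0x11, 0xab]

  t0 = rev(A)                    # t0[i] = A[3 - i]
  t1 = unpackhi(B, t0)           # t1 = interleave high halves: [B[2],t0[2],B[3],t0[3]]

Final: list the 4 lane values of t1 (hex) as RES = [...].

RES = [0x11, 0x99, 0xab, 0x67]

→ t0 |26|a0|99|67|
→ t1 |11|99|ab|67|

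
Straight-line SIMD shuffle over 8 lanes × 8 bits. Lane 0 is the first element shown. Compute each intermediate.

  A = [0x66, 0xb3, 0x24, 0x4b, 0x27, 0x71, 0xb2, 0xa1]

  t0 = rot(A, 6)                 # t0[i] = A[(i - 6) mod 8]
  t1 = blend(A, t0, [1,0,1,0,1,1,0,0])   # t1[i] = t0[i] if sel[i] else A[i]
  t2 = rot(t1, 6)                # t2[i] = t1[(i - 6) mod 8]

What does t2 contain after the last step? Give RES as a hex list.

RES = [0x27, 0x4b, 0xb2, 0xa1, 0xb2, 0xa1, 0x24, 0xb3]

→ t0 |24|4b|27|71|b2|a1|66|b3|
→ t1 |24|b3|27|4b|b2|a1|b2|a1|
→ t2 |27|4b|b2|a1|b2|a1|24|b3|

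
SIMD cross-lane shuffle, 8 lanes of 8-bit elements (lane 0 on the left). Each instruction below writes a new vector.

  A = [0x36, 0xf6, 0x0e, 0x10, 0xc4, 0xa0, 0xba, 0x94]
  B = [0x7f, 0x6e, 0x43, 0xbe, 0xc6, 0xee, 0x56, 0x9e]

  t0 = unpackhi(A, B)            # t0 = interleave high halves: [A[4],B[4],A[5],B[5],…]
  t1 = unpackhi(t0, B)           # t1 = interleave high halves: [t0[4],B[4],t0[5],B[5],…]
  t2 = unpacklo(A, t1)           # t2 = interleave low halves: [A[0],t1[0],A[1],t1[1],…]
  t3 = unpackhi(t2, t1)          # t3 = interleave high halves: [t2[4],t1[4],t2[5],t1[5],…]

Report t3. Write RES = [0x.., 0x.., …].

  t0: c4 c6 a0 ee ba 56 94 9e
  t1: ba c6 56 ee 94 56 9e 9e
  t2: 36 ba f6 c6 0e 56 10 ee
  t3: 0e 94 56 56 10 9e ee 9e

RES = [0x0e, 0x94, 0x56, 0x56, 0x10, 0x9e, 0xee, 0x9e]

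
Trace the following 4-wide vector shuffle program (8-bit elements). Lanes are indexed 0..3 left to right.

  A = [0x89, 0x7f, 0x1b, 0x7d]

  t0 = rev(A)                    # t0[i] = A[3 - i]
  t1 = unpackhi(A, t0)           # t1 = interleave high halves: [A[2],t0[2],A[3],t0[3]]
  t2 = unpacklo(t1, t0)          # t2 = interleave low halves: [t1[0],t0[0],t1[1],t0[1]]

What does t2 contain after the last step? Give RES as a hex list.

RES = [0x1b, 0x7d, 0x7f, 0x1b]

→ t0 |7d|1b|7f|89|
→ t1 |1b|7f|7d|89|
→ t2 |1b|7d|7f|1b|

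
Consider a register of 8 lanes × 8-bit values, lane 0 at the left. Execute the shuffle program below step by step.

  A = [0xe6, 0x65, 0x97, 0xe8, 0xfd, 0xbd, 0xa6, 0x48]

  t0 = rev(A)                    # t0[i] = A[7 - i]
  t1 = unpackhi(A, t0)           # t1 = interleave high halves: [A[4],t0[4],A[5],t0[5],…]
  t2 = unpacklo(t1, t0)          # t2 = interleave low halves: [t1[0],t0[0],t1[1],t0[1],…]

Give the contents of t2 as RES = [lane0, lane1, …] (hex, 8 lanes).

RES = [0xfd, 0x48, 0xe8, 0xa6, 0xbd, 0xbd, 0x97, 0xfd]

t0 = [0x48, 0xa6, 0xbd, 0xfd, 0xe8, 0x97, 0x65, 0xe6]
t1 = [0xfd, 0xe8, 0xbd, 0x97, 0xa6, 0x65, 0x48, 0xe6]
t2 = [0xfd, 0x48, 0xe8, 0xa6, 0xbd, 0xbd, 0x97, 0xfd]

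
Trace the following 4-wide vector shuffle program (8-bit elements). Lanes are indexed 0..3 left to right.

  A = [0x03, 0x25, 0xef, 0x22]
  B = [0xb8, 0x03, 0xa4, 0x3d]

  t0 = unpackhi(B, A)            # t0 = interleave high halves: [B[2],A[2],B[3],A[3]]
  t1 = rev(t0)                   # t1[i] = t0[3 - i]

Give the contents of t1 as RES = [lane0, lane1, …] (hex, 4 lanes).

RES = [ 0x22  0x3d  0xef  0xa4 ]

  t0: a4 ef 3d 22
  t1: 22 3d ef a4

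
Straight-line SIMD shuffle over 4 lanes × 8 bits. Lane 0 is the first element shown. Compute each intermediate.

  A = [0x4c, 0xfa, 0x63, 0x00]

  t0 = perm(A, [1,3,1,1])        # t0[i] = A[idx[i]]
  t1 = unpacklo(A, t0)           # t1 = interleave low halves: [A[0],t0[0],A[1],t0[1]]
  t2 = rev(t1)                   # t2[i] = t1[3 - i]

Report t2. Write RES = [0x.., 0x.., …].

RES = [0x00, 0xfa, 0xfa, 0x4c]

t0 = [0xfa, 0x00, 0xfa, 0xfa]
t1 = [0x4c, 0xfa, 0xfa, 0x00]
t2 = [0x00, 0xfa, 0xfa, 0x4c]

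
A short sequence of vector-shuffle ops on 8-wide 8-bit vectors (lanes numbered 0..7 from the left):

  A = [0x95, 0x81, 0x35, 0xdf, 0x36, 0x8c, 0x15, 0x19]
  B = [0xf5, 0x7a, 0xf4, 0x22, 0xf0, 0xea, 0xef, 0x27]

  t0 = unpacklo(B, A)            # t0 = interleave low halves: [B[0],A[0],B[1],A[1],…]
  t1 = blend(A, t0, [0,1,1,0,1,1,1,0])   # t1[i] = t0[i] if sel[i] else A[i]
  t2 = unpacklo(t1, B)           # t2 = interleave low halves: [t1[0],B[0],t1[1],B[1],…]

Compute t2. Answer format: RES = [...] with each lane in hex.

  t0: f5 95 7a 81 f4 35 22 df
  t1: 95 95 7a df f4 35 22 19
  t2: 95 f5 95 7a 7a f4 df 22

RES = [ 0x95  0xf5  0x95  0x7a  0x7a  0xf4  0xdf  0x22 ]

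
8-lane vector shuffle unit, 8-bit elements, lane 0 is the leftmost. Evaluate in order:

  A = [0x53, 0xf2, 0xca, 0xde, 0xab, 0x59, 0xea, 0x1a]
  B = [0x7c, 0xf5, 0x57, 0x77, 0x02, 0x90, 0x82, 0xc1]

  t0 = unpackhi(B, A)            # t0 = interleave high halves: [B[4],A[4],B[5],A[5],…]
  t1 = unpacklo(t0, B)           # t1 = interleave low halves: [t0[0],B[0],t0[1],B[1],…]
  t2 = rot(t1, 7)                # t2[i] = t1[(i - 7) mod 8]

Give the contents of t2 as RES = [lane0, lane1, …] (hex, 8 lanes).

RES = [ 0x7c  0xab  0xf5  0x90  0x57  0x59  0x77  0x02 ]

→ t0 |02|ab|90|59|82|ea|c1|1a|
→ t1 |02|7c|ab|f5|90|57|59|77|
→ t2 |7c|ab|f5|90|57|59|77|02|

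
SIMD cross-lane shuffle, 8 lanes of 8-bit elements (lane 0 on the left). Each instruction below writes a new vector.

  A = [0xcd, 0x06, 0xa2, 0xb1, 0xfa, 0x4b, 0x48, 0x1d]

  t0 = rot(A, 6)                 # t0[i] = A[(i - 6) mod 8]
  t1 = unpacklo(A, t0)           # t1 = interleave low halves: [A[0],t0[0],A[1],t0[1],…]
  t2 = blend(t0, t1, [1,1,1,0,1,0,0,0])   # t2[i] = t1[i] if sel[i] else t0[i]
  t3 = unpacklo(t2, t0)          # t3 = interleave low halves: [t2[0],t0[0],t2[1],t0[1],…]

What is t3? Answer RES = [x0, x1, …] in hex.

RES = [ 0xcd  0xa2  0xa2  0xb1  0x06  0xfa  0x4b  0x4b ]

t0 = [0xa2, 0xb1, 0xfa, 0x4b, 0x48, 0x1d, 0xcd, 0x06]
t1 = [0xcd, 0xa2, 0x06, 0xb1, 0xa2, 0xfa, 0xb1, 0x4b]
t2 = [0xcd, 0xa2, 0x06, 0x4b, 0xa2, 0x1d, 0xcd, 0x06]
t3 = [0xcd, 0xa2, 0xa2, 0xb1, 0x06, 0xfa, 0x4b, 0x4b]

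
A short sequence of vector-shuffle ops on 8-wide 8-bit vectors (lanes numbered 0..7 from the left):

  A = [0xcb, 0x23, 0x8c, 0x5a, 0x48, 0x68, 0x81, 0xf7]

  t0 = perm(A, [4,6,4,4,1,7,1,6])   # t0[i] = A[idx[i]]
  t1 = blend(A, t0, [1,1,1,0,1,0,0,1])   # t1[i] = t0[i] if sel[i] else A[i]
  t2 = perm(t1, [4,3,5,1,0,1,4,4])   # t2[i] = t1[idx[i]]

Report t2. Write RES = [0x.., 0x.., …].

RES = [0x23, 0x5a, 0x68, 0x81, 0x48, 0x81, 0x23, 0x23]

→ t0 |48|81|48|48|23|f7|23|81|
→ t1 |48|81|48|5a|23|68|81|81|
→ t2 |23|5a|68|81|48|81|23|23|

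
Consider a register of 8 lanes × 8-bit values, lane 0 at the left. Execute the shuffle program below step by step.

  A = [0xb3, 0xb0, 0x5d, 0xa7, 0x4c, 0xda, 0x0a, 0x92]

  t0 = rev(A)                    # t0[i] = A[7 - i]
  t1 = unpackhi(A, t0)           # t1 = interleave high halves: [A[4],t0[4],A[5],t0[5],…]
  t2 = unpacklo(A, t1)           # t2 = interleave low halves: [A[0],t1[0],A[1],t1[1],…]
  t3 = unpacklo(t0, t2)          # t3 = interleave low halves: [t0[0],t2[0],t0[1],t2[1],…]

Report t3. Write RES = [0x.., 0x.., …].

  t0: 92 0a da 4c a7 5d b0 b3
  t1: 4c a7 da 5d 0a b0 92 b3
  t2: b3 4c b0 a7 5d da a7 5d
  t3: 92 b3 0a 4c da b0 4c a7

RES = [0x92, 0xb3, 0x0a, 0x4c, 0xda, 0xb0, 0x4c, 0xa7]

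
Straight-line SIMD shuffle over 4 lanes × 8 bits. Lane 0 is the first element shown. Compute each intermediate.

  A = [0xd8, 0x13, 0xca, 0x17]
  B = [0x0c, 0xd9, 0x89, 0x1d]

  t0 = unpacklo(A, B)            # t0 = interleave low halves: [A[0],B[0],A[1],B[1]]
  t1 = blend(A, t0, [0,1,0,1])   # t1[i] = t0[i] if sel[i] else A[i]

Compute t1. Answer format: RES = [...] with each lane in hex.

  t0: d8 0c 13 d9
  t1: d8 0c ca d9

RES = [ 0xd8  0x0c  0xca  0xd9 ]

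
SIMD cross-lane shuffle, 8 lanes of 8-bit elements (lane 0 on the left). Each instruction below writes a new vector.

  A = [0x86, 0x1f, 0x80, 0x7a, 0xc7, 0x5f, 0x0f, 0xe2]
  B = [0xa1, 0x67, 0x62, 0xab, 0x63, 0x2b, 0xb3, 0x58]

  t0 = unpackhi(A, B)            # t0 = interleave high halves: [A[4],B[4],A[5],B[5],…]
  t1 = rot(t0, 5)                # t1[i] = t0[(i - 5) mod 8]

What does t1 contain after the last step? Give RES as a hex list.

RES = [0x2b, 0x0f, 0xb3, 0xe2, 0x58, 0xc7, 0x63, 0x5f]

→ t0 |c7|63|5f|2b|0f|b3|e2|58|
→ t1 |2b|0f|b3|e2|58|c7|63|5f|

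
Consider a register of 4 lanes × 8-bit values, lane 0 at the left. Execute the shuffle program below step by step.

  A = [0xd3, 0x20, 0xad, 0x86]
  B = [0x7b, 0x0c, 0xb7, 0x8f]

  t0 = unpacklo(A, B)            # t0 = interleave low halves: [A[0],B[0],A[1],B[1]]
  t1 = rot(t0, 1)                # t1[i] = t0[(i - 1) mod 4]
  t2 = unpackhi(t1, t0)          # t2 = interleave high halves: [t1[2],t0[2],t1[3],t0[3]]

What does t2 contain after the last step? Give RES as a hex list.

RES = [0x7b, 0x20, 0x20, 0x0c]

t0 = [0xd3, 0x7b, 0x20, 0x0c]
t1 = [0x0c, 0xd3, 0x7b, 0x20]
t2 = [0x7b, 0x20, 0x20, 0x0c]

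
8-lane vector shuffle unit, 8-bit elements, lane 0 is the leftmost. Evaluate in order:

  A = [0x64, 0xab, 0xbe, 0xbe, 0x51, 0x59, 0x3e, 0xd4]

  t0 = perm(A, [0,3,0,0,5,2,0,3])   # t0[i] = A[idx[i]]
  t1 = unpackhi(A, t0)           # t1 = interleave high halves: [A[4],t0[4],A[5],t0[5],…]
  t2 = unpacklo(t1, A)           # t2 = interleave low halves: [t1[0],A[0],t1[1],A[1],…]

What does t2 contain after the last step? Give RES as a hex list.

  t0: 64 be 64 64 59 be 64 be
  t1: 51 59 59 be 3e 64 d4 be
  t2: 51 64 59 ab 59 be be be

RES = [ 0x51  0x64  0x59  0xab  0x59  0xbe  0xbe  0xbe ]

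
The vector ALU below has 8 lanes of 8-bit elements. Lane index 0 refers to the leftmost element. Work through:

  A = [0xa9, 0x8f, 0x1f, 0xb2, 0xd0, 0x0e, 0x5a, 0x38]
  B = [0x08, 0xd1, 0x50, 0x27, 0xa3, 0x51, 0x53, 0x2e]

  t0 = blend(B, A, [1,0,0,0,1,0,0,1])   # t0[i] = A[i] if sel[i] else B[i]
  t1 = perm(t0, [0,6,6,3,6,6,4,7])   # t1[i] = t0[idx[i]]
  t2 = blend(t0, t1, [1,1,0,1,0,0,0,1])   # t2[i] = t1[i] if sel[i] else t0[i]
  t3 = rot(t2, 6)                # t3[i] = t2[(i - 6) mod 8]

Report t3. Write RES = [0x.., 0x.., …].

t0 = [0xa9, 0xd1, 0x50, 0x27, 0xd0, 0x51, 0x53, 0x38]
t1 = [0xa9, 0x53, 0x53, 0x27, 0x53, 0x53, 0xd0, 0x38]
t2 = [0xa9, 0x53, 0x50, 0x27, 0xd0, 0x51, 0x53, 0x38]
t3 = [0x50, 0x27, 0xd0, 0x51, 0x53, 0x38, 0xa9, 0x53]

RES = [ 0x50  0x27  0xd0  0x51  0x53  0x38  0xa9  0x53 ]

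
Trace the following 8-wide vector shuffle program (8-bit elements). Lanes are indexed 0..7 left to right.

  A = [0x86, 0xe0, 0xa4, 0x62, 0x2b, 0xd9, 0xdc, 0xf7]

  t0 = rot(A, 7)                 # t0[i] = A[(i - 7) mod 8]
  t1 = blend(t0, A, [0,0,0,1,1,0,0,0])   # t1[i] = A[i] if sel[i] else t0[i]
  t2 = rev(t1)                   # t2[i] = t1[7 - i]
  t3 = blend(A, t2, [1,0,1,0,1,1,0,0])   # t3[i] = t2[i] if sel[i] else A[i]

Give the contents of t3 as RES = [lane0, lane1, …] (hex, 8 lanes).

→ t0 |e0|a4|62|2b|d9|dc|f7|86|
→ t1 |e0|a4|62|62|2b|dc|f7|86|
→ t2 |86|f7|dc|2b|62|62|a4|e0|
→ t3 |86|e0|dc|62|62|62|dc|f7|

RES = [ 0x86  0xe0  0xdc  0x62  0x62  0x62  0xdc  0xf7 ]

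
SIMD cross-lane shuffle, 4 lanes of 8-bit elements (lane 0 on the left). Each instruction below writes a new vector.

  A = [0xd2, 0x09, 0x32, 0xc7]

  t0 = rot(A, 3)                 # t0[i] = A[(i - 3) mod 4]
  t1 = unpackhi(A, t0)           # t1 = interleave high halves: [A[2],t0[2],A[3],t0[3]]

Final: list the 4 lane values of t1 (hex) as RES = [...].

RES = [ 0x32  0xc7  0xc7  0xd2 ]

  t0: 09 32 c7 d2
  t1: 32 c7 c7 d2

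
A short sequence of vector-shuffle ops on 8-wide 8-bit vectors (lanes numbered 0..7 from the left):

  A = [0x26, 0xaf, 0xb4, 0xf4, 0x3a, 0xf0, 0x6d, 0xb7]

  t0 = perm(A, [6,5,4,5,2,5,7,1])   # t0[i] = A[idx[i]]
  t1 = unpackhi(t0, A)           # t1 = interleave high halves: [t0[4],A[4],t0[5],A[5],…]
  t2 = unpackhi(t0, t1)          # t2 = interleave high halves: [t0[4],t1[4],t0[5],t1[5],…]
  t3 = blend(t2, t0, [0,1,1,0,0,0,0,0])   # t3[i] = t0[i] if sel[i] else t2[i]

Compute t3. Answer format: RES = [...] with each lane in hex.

RES = [0xb4, 0xf0, 0x3a, 0x6d, 0xb7, 0xaf, 0xaf, 0xb7]

→ t0 |6d|f0|3a|f0|b4|f0|b7|af|
→ t1 |b4|3a|f0|f0|b7|6d|af|b7|
→ t2 |b4|b7|f0|6d|b7|af|af|b7|
→ t3 |b4|f0|3a|6d|b7|af|af|b7|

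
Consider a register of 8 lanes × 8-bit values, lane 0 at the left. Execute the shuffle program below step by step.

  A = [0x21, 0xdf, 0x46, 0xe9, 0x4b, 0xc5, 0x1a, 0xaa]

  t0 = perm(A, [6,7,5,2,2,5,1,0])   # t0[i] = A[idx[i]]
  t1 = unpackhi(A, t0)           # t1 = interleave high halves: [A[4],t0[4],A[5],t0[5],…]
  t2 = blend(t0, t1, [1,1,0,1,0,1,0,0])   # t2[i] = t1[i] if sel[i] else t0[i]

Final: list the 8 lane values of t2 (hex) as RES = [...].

RES = [0x4b, 0x46, 0xc5, 0xc5, 0x46, 0xdf, 0xdf, 0x21]

→ t0 |1a|aa|c5|46|46|c5|df|21|
→ t1 |4b|46|c5|c5|1a|df|aa|21|
→ t2 |4b|46|c5|c5|46|df|df|21|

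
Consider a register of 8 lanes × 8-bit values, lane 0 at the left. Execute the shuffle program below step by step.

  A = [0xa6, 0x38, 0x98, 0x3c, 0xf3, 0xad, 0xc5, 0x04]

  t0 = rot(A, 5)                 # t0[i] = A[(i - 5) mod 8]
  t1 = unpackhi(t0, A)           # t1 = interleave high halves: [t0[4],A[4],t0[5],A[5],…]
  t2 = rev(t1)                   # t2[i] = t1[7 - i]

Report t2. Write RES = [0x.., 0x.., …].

→ t0 |3c|f3|ad|c5|04|a6|38|98|
→ t1 |04|f3|a6|ad|38|c5|98|04|
→ t2 |04|98|c5|38|ad|a6|f3|04|

RES = [ 0x04  0x98  0xc5  0x38  0xad  0xa6  0xf3  0x04 ]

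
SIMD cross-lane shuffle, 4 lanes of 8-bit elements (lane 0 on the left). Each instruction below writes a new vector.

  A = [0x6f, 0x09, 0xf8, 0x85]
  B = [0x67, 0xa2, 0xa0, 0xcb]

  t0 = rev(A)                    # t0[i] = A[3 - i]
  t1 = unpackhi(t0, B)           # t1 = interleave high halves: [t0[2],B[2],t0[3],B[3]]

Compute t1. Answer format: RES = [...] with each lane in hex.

  t0: 85 f8 09 6f
  t1: 09 a0 6f cb

RES = [ 0x09  0xa0  0x6f  0xcb ]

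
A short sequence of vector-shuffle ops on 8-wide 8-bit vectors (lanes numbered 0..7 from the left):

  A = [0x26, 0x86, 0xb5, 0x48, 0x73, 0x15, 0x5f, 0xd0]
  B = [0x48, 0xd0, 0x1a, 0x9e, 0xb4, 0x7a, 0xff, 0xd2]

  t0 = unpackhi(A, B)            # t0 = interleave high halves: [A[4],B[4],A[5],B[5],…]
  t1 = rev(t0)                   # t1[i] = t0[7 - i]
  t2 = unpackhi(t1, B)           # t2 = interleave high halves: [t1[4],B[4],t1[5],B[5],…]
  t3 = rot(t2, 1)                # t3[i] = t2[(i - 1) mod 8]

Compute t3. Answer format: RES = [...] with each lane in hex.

RES = [ 0xd2  0x7a  0xb4  0x15  0x7a  0xb4  0xff  0x73 ]

  t0: 73 b4 15 7a 5f ff d0 d2
  t1: d2 d0 ff 5f 7a 15 b4 73
  t2: 7a b4 15 7a b4 ff 73 d2
  t3: d2 7a b4 15 7a b4 ff 73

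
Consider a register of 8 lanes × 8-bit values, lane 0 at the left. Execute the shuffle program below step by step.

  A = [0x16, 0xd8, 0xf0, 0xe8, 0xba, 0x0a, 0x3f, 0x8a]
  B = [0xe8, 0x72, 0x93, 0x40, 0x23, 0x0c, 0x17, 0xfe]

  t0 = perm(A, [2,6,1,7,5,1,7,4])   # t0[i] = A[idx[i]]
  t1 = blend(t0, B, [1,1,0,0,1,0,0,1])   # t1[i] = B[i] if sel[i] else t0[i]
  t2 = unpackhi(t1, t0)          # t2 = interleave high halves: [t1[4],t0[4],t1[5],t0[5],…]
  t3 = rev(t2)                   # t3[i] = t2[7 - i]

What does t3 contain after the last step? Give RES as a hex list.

RES = [ 0xba  0xfe  0x8a  0x8a  0xd8  0xd8  0x0a  0x23 ]

t0 = [0xf0, 0x3f, 0xd8, 0x8a, 0x0a, 0xd8, 0x8a, 0xba]
t1 = [0xe8, 0x72, 0xd8, 0x8a, 0x23, 0xd8, 0x8a, 0xfe]
t2 = [0x23, 0x0a, 0xd8, 0xd8, 0x8a, 0x8a, 0xfe, 0xba]
t3 = [0xba, 0xfe, 0x8a, 0x8a, 0xd8, 0xd8, 0x0a, 0x23]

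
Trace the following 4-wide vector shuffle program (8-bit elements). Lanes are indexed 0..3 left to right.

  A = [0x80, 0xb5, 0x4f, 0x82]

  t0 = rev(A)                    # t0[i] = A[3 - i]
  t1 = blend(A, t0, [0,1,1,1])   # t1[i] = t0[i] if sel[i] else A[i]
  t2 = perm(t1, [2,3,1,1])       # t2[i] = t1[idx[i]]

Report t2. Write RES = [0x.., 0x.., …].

→ t0 |82|4f|b5|80|
→ t1 |80|4f|b5|80|
→ t2 |b5|80|4f|4f|

RES = [0xb5, 0x80, 0x4f, 0x4f]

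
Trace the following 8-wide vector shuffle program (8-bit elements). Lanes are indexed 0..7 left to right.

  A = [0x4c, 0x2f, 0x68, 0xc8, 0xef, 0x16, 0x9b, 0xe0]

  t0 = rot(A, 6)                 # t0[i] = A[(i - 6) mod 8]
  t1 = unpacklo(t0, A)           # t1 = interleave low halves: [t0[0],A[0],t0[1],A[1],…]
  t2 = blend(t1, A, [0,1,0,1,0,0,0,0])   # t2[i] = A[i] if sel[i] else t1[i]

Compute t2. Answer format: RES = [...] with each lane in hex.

RES = [ 0x68  0x2f  0xc8  0xc8  0xef  0x68  0x16  0xc8 ]

t0 = [0x68, 0xc8, 0xef, 0x16, 0x9b, 0xe0, 0x4c, 0x2f]
t1 = [0x68, 0x4c, 0xc8, 0x2f, 0xef, 0x68, 0x16, 0xc8]
t2 = [0x68, 0x2f, 0xc8, 0xc8, 0xef, 0x68, 0x16, 0xc8]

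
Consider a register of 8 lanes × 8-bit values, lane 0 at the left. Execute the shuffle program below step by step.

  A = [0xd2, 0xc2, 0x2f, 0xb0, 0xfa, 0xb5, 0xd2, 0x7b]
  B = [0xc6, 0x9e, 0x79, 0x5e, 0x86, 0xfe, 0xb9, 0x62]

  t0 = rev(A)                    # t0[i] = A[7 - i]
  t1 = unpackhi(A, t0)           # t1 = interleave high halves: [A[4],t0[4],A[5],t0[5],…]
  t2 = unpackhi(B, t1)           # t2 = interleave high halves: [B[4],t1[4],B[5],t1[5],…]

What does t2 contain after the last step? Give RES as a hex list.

RES = [ 0x86  0xd2  0xfe  0xc2  0xb9  0x7b  0x62  0xd2 ]

t0 = [0x7b, 0xd2, 0xb5, 0xfa, 0xb0, 0x2f, 0xc2, 0xd2]
t1 = [0xfa, 0xb0, 0xb5, 0x2f, 0xd2, 0xc2, 0x7b, 0xd2]
t2 = [0x86, 0xd2, 0xfe, 0xc2, 0xb9, 0x7b, 0x62, 0xd2]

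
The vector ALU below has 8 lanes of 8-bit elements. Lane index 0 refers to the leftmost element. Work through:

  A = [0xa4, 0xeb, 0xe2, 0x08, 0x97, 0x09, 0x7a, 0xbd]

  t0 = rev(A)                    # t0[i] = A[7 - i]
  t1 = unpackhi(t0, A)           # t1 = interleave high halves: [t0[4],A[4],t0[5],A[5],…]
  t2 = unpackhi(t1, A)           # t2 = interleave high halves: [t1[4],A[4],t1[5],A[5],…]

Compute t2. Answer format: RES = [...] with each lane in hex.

RES = [0xeb, 0x97, 0x7a, 0x09, 0xa4, 0x7a, 0xbd, 0xbd]

t0 = [0xbd, 0x7a, 0x09, 0x97, 0x08, 0xe2, 0xeb, 0xa4]
t1 = [0x08, 0x97, 0xe2, 0x09, 0xeb, 0x7a, 0xa4, 0xbd]
t2 = [0xeb, 0x97, 0x7a, 0x09, 0xa4, 0x7a, 0xbd, 0xbd]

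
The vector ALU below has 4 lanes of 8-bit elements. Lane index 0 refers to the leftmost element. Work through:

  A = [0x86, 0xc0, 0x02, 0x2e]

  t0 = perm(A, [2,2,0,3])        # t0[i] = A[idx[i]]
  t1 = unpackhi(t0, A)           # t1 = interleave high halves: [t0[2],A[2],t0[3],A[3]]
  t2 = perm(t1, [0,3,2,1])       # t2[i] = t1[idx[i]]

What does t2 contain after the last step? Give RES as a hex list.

→ t0 |02|02|86|2e|
→ t1 |86|02|2e|2e|
→ t2 |86|2e|2e|02|

RES = [ 0x86  0x2e  0x2e  0x02 ]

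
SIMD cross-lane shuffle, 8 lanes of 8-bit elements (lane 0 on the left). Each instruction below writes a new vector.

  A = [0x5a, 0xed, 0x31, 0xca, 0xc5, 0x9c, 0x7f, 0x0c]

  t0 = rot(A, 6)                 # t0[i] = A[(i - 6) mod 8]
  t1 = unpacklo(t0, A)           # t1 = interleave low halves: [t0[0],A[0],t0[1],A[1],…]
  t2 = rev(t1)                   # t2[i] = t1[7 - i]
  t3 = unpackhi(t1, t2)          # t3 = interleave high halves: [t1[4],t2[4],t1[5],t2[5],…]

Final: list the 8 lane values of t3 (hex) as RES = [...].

RES = [0xc5, 0xed, 0x31, 0xca, 0x9c, 0x5a, 0xca, 0x31]

→ t0 |31|ca|c5|9c|7f|0c|5a|ed|
→ t1 |31|5a|ca|ed|c5|31|9c|ca|
→ t2 |ca|9c|31|c5|ed|ca|5a|31|
→ t3 |c5|ed|31|ca|9c|5a|ca|31|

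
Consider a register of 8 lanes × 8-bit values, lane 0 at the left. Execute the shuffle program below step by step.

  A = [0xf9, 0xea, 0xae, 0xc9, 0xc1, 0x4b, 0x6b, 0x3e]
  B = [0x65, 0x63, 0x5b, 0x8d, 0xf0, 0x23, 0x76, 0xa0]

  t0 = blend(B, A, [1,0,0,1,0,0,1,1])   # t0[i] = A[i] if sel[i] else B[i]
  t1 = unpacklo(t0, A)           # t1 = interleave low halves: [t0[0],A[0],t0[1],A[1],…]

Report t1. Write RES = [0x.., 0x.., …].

→ t0 |f9|63|5b|c9|f0|23|6b|3e|
→ t1 |f9|f9|63|ea|5b|ae|c9|c9|

RES = [0xf9, 0xf9, 0x63, 0xea, 0x5b, 0xae, 0xc9, 0xc9]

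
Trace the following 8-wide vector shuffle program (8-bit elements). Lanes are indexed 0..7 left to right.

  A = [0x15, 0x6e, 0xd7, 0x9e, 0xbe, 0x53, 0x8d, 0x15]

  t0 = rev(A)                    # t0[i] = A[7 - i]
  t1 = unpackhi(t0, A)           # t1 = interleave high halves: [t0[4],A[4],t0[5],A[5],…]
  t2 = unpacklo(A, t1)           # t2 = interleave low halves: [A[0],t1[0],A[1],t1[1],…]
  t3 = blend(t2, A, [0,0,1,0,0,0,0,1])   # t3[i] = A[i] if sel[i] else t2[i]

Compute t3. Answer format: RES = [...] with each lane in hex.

  t0: 15 8d 53 be 9e d7 6e 15
  t1: 9e be d7 53 6e 8d 15 15
  t2: 15 9e 6e be d7 d7 9e 53
  t3: 15 9e d7 be d7 d7 9e 15

RES = [0x15, 0x9e, 0xd7, 0xbe, 0xd7, 0xd7, 0x9e, 0x15]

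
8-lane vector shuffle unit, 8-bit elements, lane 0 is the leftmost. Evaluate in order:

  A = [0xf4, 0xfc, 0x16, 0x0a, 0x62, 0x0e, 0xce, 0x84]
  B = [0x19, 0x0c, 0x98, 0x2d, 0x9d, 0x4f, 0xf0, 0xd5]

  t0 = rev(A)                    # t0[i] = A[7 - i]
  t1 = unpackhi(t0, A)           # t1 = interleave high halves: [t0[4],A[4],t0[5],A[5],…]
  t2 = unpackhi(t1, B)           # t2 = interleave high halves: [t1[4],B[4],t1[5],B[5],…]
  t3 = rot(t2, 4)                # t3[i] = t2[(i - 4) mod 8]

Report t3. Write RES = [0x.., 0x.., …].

→ t0 |84|ce|0e|62|0a|16|fc|f4|
→ t1 |0a|62|16|0e|fc|ce|f4|84|
→ t2 |fc|9d|ce|4f|f4|f0|84|d5|
→ t3 |f4|f0|84|d5|fc|9d|ce|4f|

RES = [ 0xf4  0xf0  0x84  0xd5  0xfc  0x9d  0xce  0x4f ]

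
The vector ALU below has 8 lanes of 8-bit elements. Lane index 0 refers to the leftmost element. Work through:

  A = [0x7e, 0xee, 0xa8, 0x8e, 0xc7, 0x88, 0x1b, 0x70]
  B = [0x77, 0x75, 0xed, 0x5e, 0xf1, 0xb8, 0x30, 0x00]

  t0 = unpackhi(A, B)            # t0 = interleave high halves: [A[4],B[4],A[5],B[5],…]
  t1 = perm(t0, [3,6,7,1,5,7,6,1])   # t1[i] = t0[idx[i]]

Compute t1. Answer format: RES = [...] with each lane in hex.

RES = [ 0xb8  0x70  0x00  0xf1  0x30  0x00  0x70  0xf1 ]

t0 = [0xc7, 0xf1, 0x88, 0xb8, 0x1b, 0x30, 0x70, 0x00]
t1 = [0xb8, 0x70, 0x00, 0xf1, 0x30, 0x00, 0x70, 0xf1]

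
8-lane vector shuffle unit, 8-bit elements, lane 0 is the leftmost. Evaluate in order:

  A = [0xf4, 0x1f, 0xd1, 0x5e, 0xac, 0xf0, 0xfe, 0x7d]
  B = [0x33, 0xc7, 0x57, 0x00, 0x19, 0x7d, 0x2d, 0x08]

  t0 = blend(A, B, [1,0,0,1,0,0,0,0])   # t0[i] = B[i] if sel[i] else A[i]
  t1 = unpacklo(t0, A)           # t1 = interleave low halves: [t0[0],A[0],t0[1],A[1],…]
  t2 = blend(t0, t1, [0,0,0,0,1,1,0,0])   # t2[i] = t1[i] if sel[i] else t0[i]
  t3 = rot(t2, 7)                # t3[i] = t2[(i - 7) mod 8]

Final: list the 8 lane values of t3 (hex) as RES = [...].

t0 = [0x33, 0x1f, 0xd1, 0x00, 0xac, 0xf0, 0xfe, 0x7d]
t1 = [0x33, 0xf4, 0x1f, 0x1f, 0xd1, 0xd1, 0x00, 0x5e]
t2 = [0x33, 0x1f, 0xd1, 0x00, 0xd1, 0xd1, 0xfe, 0x7d]
t3 = [0x1f, 0xd1, 0x00, 0xd1, 0xd1, 0xfe, 0x7d, 0x33]

RES = [0x1f, 0xd1, 0x00, 0xd1, 0xd1, 0xfe, 0x7d, 0x33]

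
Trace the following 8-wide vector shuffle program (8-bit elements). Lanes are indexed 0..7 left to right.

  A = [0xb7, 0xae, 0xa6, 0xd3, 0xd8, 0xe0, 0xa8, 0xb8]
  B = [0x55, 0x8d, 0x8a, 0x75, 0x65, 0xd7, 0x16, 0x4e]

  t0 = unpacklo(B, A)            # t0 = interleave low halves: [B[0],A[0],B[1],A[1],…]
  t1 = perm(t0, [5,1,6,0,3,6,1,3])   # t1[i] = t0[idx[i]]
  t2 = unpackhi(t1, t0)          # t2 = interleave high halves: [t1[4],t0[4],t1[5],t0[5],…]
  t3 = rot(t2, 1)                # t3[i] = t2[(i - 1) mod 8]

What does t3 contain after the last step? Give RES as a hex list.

  t0: 55 b7 8d ae 8a a6 75 d3
  t1: a6 b7 75 55 ae 75 b7 ae
  t2: ae 8a 75 a6 b7 75 ae d3
  t3: d3 ae 8a 75 a6 b7 75 ae

RES = [0xd3, 0xae, 0x8a, 0x75, 0xa6, 0xb7, 0x75, 0xae]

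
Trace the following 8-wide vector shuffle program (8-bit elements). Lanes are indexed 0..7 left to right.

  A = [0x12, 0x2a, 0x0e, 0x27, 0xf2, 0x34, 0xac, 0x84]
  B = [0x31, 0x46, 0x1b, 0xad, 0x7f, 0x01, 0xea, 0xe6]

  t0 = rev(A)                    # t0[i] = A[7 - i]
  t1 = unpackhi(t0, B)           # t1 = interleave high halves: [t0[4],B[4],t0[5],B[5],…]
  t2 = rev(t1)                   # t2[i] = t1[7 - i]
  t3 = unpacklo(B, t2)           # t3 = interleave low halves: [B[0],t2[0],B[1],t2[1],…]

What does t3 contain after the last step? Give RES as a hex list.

  t0: 84 ac 34 f2 27 0e 2a 12
  t1: 27 7f 0e 01 2a ea 12 e6
  t2: e6 12 ea 2a 01 0e 7f 27
  t3: 31 e6 46 12 1b ea ad 2a

RES = [0x31, 0xe6, 0x46, 0x12, 0x1b, 0xea, 0xad, 0x2a]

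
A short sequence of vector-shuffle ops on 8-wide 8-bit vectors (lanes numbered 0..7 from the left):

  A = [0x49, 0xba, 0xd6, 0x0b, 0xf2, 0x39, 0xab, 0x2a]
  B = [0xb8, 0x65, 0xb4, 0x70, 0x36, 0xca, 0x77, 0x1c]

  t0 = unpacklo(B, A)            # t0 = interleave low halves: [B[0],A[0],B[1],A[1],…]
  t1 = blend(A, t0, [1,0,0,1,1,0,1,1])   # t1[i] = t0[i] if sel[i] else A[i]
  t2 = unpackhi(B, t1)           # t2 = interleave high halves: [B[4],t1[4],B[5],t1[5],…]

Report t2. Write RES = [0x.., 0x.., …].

RES = [0x36, 0xb4, 0xca, 0x39, 0x77, 0x70, 0x1c, 0x0b]

→ t0 |b8|49|65|ba|b4|d6|70|0b|
→ t1 |b8|ba|d6|ba|b4|39|70|0b|
→ t2 |36|b4|ca|39|77|70|1c|0b|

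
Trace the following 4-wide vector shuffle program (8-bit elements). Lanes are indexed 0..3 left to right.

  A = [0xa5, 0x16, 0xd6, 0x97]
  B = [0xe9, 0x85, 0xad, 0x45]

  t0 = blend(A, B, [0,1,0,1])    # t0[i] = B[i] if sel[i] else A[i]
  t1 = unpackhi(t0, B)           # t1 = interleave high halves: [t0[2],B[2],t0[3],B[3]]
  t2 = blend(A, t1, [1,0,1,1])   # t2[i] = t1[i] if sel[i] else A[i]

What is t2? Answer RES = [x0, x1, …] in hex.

RES = [ 0xd6  0x16  0x45  0x45 ]

  t0: a5 85 d6 45
  t1: d6 ad 45 45
  t2: d6 16 45 45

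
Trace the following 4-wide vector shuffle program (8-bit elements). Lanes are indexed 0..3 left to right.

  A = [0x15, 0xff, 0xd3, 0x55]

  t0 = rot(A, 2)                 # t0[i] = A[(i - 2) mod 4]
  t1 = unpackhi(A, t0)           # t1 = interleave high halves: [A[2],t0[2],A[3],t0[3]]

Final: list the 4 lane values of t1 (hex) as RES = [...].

  t0: d3 55 15 ff
  t1: d3 15 55 ff

RES = [ 0xd3  0x15  0x55  0xff ]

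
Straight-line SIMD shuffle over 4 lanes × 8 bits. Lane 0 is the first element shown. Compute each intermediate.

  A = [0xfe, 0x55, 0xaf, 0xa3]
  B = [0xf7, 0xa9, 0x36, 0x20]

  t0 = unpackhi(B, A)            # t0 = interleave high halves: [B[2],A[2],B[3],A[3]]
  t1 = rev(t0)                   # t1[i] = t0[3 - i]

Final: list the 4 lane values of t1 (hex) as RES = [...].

RES = [ 0xa3  0x20  0xaf  0x36 ]

t0 = [0x36, 0xaf, 0x20, 0xa3]
t1 = [0xa3, 0x20, 0xaf, 0x36]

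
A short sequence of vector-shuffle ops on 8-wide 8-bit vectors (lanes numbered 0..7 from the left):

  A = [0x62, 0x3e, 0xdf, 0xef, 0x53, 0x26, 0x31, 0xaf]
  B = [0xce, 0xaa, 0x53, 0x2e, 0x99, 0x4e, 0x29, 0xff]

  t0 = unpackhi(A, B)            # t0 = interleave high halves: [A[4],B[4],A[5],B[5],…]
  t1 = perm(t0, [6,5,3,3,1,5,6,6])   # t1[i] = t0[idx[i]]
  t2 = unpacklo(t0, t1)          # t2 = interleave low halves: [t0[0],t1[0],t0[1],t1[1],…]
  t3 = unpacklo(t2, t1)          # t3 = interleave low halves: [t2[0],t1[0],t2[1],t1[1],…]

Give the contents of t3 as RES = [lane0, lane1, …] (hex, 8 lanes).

→ t0 |53|99|26|4e|31|29|af|ff|
→ t1 |af|29|4e|4e|99|29|af|af|
→ t2 |53|af|99|29|26|4e|4e|4e|
→ t3 |53|af|af|29|99|4e|29|4e|

RES = [ 0x53  0xaf  0xaf  0x29  0x99  0x4e  0x29  0x4e ]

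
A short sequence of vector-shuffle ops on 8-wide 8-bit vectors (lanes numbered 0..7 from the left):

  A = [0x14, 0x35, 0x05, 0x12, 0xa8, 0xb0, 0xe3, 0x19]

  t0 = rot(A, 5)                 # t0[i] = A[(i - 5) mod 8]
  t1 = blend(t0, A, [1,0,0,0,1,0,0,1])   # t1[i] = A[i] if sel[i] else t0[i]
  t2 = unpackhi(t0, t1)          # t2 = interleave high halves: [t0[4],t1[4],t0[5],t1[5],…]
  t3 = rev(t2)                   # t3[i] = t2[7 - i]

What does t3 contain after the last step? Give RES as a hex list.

  t0: 12 a8 b0 e3 19 14 35 05
  t1: 14 a8 b0 e3 a8 14 35 19
  t2: 19 a8 14 14 35 35 05 19
  t3: 19 05 35 35 14 14 a8 19

RES = [0x19, 0x05, 0x35, 0x35, 0x14, 0x14, 0xa8, 0x19]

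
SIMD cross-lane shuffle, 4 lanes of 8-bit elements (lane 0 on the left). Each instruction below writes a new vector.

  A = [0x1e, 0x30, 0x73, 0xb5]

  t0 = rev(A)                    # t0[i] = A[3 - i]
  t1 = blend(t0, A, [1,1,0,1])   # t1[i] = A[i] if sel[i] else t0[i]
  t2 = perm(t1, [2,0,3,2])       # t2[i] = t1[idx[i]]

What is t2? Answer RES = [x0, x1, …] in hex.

  t0: b5 73 30 1e
  t1: 1e 30 30 b5
  t2: 30 1e b5 30

RES = [0x30, 0x1e, 0xb5, 0x30]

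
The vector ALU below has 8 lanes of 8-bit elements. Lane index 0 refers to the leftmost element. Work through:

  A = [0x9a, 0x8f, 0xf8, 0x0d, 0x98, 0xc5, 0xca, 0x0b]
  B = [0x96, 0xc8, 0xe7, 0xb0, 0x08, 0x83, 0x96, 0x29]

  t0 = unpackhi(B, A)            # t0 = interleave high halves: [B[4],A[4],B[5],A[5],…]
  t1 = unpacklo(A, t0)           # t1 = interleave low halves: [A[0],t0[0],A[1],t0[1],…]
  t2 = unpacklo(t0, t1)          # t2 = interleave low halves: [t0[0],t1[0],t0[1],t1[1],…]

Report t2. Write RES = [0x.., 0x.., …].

RES = [0x08, 0x9a, 0x98, 0x08, 0x83, 0x8f, 0xc5, 0x98]

t0 = [0x08, 0x98, 0x83, 0xc5, 0x96, 0xca, 0x29, 0x0b]
t1 = [0x9a, 0x08, 0x8f, 0x98, 0xf8, 0x83, 0x0d, 0xc5]
t2 = [0x08, 0x9a, 0x98, 0x08, 0x83, 0x8f, 0xc5, 0x98]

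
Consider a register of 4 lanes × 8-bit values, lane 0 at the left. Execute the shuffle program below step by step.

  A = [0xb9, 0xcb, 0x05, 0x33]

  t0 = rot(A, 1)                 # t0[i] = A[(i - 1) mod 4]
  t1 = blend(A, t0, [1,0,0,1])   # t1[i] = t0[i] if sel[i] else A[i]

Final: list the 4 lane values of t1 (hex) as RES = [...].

RES = [ 0x33  0xcb  0x05  0x05 ]

  t0: 33 b9 cb 05
  t1: 33 cb 05 05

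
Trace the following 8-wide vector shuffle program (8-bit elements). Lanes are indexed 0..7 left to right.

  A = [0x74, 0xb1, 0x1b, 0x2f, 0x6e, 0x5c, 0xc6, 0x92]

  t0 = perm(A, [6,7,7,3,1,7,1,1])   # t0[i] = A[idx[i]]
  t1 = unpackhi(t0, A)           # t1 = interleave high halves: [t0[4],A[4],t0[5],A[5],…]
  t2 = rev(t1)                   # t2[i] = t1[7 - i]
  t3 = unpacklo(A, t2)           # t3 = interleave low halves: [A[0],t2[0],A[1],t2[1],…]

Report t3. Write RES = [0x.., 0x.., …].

RES = [0x74, 0x92, 0xb1, 0xb1, 0x1b, 0xc6, 0x2f, 0xb1]

t0 = [0xc6, 0x92, 0x92, 0x2f, 0xb1, 0x92, 0xb1, 0xb1]
t1 = [0xb1, 0x6e, 0x92, 0x5c, 0xb1, 0xc6, 0xb1, 0x92]
t2 = [0x92, 0xb1, 0xc6, 0xb1, 0x5c, 0x92, 0x6e, 0xb1]
t3 = [0x74, 0x92, 0xb1, 0xb1, 0x1b, 0xc6, 0x2f, 0xb1]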